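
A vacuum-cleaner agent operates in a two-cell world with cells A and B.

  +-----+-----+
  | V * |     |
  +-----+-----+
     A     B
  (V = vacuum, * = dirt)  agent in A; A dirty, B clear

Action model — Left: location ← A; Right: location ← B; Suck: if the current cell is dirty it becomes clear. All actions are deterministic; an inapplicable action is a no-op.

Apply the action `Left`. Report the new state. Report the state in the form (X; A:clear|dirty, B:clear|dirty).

start: (A; A:dirty, B:clear)
t=1 Left ⇒ (A; A:dirty, B:clear)

(A; A:dirty, B:clear)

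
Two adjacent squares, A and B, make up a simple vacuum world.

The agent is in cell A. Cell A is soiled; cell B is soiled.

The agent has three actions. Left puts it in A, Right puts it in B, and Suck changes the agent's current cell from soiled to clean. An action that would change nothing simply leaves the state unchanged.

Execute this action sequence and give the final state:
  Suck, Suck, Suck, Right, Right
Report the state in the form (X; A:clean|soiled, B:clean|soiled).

t=1 Suck ⇒ (A; A:clean, B:soiled)
t=2 Suck ⇒ (A; A:clean, B:soiled)
t=3 Suck ⇒ (A; A:clean, B:soiled)
t=4 Right ⇒ (B; A:clean, B:soiled)
t=5 Right ⇒ (B; A:clean, B:soiled)

(B; A:clean, B:soiled)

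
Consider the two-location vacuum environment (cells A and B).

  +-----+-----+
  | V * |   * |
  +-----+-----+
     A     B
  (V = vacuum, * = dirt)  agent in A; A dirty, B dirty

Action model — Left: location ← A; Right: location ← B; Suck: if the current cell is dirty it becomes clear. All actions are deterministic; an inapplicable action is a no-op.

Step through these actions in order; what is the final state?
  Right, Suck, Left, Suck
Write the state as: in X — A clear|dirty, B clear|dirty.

Right (#1): in B — A dirty, B dirty
Suck (#2): in B — A dirty, B clear
Left (#3): in A — A dirty, B clear
Suck (#4): in A — A clear, B clear

in A — A clear, B clear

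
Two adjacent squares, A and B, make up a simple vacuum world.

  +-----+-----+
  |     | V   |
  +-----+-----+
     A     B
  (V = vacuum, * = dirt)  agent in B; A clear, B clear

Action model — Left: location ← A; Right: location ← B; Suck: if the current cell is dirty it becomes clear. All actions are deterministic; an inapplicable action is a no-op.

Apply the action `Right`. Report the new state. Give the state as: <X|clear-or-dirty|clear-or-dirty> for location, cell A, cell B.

start: <B|clear|clear>
step 1/1 (Right): <B|clear|clear>

<B|clear|clear>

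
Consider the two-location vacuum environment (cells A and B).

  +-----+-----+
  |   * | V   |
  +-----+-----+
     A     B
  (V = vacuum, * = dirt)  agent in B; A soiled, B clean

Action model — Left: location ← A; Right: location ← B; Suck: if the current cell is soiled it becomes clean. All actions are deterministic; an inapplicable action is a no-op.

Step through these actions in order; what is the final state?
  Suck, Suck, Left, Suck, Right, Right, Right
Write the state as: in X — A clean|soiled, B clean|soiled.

in B — A clean, B clean

1) do Suck; now in B — A soiled, B clean
2) do Suck; now in B — A soiled, B clean
3) do Left; now in A — A soiled, B clean
4) do Suck; now in A — A clean, B clean
5) do Right; now in B — A clean, B clean
6) do Right; now in B — A clean, B clean
7) do Right; now in B — A clean, B clean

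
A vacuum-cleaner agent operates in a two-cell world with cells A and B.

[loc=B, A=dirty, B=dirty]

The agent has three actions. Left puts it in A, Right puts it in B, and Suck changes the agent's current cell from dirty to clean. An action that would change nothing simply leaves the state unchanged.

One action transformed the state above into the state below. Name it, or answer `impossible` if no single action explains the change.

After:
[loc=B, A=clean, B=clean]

impossible

try  Left: (A; A:dirty, B:dirty)
try Right: (B; A:dirty, B:dirty)
try  Suck: (B; A:dirty, B:clean)
no single action produces the after-state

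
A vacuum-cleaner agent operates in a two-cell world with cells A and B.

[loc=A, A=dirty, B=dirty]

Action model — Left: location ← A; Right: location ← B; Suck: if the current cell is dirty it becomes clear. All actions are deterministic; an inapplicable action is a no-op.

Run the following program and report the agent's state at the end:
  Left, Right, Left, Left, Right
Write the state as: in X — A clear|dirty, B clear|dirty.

in B — A dirty, B dirty

t=1 Left ⇒ in A — A dirty, B dirty
t=2 Right ⇒ in B — A dirty, B dirty
t=3 Left ⇒ in A — A dirty, B dirty
t=4 Left ⇒ in A — A dirty, B dirty
t=5 Right ⇒ in B — A dirty, B dirty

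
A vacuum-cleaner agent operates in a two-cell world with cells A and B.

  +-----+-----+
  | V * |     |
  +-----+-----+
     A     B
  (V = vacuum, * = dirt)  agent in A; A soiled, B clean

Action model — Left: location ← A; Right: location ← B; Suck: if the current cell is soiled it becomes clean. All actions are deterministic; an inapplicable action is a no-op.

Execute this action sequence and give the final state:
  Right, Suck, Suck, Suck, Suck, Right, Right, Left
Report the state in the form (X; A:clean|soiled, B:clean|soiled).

1) do Right; now (B; A:soiled, B:clean)
2) do Suck; now (B; A:soiled, B:clean)
3) do Suck; now (B; A:soiled, B:clean)
4) do Suck; now (B; A:soiled, B:clean)
5) do Suck; now (B; A:soiled, B:clean)
6) do Right; now (B; A:soiled, B:clean)
7) do Right; now (B; A:soiled, B:clean)
8) do Left; now (A; A:soiled, B:clean)

(A; A:soiled, B:clean)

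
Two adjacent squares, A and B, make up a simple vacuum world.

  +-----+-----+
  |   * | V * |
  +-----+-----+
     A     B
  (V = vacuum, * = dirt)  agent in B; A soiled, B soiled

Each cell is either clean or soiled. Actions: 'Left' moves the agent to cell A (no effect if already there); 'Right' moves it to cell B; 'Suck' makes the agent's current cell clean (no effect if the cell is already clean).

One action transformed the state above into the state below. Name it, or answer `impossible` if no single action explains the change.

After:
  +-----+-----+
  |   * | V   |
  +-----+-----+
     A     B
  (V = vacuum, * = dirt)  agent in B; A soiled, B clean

Suck

try  Left: <A|soiled|soiled>
try Right: <B|soiled|soiled>
try  Suck: <B|soiled|clean>  ← match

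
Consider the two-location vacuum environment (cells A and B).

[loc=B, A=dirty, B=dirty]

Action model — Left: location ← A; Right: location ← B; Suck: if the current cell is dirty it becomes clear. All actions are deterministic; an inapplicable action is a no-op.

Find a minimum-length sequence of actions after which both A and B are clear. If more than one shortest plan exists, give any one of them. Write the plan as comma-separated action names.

1) do Suck; now in B — A dirty, B clear
2) do Left; now in A — A dirty, B clear
3) do Suck; now in A — A clear, B clear
min 3: Suck B + move + Suck A

Suck, Left, Suck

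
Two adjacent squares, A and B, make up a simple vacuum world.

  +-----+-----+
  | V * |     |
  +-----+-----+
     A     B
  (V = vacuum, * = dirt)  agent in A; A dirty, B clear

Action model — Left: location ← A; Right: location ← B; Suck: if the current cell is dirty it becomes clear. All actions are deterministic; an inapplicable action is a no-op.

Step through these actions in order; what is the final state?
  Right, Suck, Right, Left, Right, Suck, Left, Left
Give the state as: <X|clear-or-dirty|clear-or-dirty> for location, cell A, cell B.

<A|dirty|clear>

step 1/8 (Right): <B|dirty|clear>
step 2/8 (Suck): <B|dirty|clear>
step 3/8 (Right): <B|dirty|clear>
step 4/8 (Left): <A|dirty|clear>
step 5/8 (Right): <B|dirty|clear>
step 6/8 (Suck): <B|dirty|clear>
step 7/8 (Left): <A|dirty|clear>
step 8/8 (Left): <A|dirty|clear>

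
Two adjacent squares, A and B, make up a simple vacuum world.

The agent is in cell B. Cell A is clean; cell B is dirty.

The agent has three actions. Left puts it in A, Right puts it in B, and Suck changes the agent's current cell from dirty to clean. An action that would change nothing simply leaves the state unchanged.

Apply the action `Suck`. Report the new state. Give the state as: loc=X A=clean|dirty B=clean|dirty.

start: loc=B A=clean B=dirty
[1] after Suck: loc=B A=clean B=clean

loc=B A=clean B=clean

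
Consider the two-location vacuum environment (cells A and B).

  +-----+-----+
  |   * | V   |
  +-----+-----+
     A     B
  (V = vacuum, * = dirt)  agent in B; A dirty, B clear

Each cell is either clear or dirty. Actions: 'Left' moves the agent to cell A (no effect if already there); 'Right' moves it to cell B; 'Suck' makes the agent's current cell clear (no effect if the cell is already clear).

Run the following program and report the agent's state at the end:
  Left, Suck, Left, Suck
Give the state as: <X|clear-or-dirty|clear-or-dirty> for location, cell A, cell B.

step 1/4 (Left): <A|dirty|clear>
step 2/4 (Suck): <A|clear|clear>
step 3/4 (Left): <A|clear|clear>
step 4/4 (Suck): <A|clear|clear>

<A|clear|clear>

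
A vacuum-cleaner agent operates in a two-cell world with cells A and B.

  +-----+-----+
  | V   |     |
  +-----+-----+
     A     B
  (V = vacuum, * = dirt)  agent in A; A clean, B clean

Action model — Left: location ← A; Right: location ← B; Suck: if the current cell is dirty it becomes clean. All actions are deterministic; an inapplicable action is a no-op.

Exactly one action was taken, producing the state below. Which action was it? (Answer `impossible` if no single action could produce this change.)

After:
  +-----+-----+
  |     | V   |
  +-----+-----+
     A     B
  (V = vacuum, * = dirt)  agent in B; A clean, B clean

Right

try  Left: loc=A A=clean B=clean
try Right: loc=B A=clean B=clean  ← match
try  Suck: loc=A A=clean B=clean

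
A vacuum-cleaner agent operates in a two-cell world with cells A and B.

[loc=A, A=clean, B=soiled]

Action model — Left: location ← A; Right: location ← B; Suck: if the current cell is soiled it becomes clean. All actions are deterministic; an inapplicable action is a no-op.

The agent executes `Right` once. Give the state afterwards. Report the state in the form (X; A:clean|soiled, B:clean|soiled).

(B; A:clean, B:soiled)

start: (A; A:clean, B:soiled)
t=1 Right ⇒ (B; A:clean, B:soiled)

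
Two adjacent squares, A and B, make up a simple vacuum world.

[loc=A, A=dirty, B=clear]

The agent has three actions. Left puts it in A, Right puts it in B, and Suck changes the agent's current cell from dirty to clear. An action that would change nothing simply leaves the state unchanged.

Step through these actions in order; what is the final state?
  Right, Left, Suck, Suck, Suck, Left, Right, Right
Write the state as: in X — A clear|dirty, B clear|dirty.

step 1/8 (Right): in B — A dirty, B clear
step 2/8 (Left): in A — A dirty, B clear
step 3/8 (Suck): in A — A clear, B clear
step 4/8 (Suck): in A — A clear, B clear
step 5/8 (Suck): in A — A clear, B clear
step 6/8 (Left): in A — A clear, B clear
step 7/8 (Right): in B — A clear, B clear
step 8/8 (Right): in B — A clear, B clear

in B — A clear, B clear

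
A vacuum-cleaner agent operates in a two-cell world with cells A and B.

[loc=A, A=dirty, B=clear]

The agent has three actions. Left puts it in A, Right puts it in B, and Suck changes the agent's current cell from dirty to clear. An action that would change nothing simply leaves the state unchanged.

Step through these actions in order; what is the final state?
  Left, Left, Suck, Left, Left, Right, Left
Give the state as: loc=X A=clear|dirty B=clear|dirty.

[1] after Left: loc=A A=dirty B=clear
[2] after Left: loc=A A=dirty B=clear
[3] after Suck: loc=A A=clear B=clear
[4] after Left: loc=A A=clear B=clear
[5] after Left: loc=A A=clear B=clear
[6] after Right: loc=B A=clear B=clear
[7] after Left: loc=A A=clear B=clear

loc=A A=clear B=clear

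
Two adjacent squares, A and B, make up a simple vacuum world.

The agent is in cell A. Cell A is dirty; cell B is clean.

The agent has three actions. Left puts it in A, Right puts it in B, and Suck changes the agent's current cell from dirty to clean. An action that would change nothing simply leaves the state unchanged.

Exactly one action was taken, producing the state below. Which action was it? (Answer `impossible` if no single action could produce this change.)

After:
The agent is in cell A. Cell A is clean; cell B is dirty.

impossible

try  Left: in A — A dirty, B clean
try Right: in B — A dirty, B clean
try  Suck: in A — A clean, B clean
no single action produces the after-state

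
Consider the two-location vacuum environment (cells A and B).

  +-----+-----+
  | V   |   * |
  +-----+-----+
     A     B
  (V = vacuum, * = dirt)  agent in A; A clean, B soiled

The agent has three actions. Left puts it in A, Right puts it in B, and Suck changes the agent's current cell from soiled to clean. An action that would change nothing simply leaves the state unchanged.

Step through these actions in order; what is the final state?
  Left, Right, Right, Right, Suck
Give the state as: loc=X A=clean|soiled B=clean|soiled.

1. Left → loc=A A=clean B=soiled
2. Right → loc=B A=clean B=soiled
3. Right → loc=B A=clean B=soiled
4. Right → loc=B A=clean B=soiled
5. Suck → loc=B A=clean B=clean

loc=B A=clean B=clean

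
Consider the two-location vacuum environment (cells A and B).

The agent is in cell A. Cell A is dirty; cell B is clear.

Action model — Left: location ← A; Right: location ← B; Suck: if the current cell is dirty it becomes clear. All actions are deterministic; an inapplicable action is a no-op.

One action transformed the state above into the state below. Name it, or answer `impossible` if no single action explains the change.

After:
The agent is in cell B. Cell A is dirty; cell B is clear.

try  Left: loc=A A=dirty B=clear
try Right: loc=B A=dirty B=clear  ← match
try  Suck: loc=A A=clear B=clear

Right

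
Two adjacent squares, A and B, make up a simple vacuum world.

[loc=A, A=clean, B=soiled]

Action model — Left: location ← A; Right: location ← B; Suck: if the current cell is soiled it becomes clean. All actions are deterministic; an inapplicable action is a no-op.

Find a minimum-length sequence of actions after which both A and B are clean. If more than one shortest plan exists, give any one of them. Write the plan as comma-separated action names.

Right, Suck

[1] after Right: <B|clean|soiled>
[2] after Suck: <B|clean|clean>
min 2: go B then Suck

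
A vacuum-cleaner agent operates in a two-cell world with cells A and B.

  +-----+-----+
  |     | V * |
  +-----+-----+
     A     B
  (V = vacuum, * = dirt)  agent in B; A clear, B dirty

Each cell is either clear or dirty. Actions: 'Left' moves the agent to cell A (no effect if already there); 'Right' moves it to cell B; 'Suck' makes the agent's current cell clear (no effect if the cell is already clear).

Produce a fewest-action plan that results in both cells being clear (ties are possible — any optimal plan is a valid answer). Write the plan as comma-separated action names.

Suck (#1): in B — A clear, B clear
min 1: B is dirty, one Suck

Suck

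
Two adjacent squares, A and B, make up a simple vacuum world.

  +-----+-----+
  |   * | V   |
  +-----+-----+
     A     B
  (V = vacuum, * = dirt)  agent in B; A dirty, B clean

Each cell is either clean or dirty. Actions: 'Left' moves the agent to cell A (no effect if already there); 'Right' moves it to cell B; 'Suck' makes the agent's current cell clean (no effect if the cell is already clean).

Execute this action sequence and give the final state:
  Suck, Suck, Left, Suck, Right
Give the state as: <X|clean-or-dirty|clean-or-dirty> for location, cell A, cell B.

<B|clean|clean>

1) do Suck; now <B|dirty|clean>
2) do Suck; now <B|dirty|clean>
3) do Left; now <A|dirty|clean>
4) do Suck; now <A|clean|clean>
5) do Right; now <B|clean|clean>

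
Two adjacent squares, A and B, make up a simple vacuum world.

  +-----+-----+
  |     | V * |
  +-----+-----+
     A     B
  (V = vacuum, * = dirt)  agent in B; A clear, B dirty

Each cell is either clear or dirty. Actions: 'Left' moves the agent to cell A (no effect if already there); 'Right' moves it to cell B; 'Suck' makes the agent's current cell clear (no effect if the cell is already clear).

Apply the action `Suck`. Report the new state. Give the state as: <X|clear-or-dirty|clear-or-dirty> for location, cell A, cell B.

<B|clear|clear>

start: <B|clear|dirty>
step 1/1 (Suck): <B|clear|clear>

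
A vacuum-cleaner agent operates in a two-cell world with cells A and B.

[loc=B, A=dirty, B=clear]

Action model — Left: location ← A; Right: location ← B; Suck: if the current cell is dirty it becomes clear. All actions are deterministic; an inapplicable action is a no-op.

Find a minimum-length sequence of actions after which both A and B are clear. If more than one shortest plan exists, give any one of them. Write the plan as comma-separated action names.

[1] after Left: <A|dirty|clear>
[2] after Suck: <A|clear|clear>
min 2: go A then Suck

Left, Suck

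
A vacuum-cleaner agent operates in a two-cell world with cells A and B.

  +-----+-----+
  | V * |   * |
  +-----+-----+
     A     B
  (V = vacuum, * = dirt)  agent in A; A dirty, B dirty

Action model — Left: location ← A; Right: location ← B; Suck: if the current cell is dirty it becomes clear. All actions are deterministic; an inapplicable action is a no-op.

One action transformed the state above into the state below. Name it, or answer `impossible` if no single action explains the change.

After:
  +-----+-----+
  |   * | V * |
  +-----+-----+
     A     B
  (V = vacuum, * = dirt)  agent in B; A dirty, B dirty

try  Left: in A — A dirty, B dirty
try Right: in B — A dirty, B dirty  ← match
try  Suck: in A — A clear, B dirty

Right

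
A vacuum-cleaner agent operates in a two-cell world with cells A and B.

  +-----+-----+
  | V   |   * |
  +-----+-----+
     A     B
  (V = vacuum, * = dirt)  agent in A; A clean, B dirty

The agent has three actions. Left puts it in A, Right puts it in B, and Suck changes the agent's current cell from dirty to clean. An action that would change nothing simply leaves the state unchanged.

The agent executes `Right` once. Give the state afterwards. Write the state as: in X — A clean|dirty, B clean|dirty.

start: in A — A clean, B dirty
t=1 Right ⇒ in B — A clean, B dirty

in B — A clean, B dirty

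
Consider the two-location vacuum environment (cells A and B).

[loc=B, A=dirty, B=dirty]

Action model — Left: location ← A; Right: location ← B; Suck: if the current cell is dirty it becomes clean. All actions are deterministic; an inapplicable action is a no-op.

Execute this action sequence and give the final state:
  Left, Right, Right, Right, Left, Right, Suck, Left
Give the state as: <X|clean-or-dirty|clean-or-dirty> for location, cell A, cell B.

<A|dirty|clean>

t=1 Left ⇒ <A|dirty|dirty>
t=2 Right ⇒ <B|dirty|dirty>
t=3 Right ⇒ <B|dirty|dirty>
t=4 Right ⇒ <B|dirty|dirty>
t=5 Left ⇒ <A|dirty|dirty>
t=6 Right ⇒ <B|dirty|dirty>
t=7 Suck ⇒ <B|dirty|clean>
t=8 Left ⇒ <A|dirty|clean>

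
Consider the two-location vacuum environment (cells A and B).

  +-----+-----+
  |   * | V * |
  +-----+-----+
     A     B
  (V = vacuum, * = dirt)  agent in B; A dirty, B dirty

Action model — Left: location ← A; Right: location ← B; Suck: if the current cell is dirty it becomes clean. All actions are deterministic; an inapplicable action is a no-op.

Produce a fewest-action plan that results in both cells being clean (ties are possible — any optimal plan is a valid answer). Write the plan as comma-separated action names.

Suck, Left, Suck

t=1 Suck ⇒ loc=B A=dirty B=clean
t=2 Left ⇒ loc=A A=dirty B=clean
t=3 Suck ⇒ loc=A A=clean B=clean
min 3: Suck B + move + Suck A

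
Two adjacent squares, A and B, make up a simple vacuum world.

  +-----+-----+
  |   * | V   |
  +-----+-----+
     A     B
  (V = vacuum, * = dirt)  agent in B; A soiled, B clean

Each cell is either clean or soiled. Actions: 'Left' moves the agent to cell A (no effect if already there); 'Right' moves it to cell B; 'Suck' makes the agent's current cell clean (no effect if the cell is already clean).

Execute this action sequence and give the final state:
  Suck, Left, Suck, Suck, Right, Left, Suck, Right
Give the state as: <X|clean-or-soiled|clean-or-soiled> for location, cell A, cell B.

<B|clean|clean>

[1] after Suck: <B|soiled|clean>
[2] after Left: <A|soiled|clean>
[3] after Suck: <A|clean|clean>
[4] after Suck: <A|clean|clean>
[5] after Right: <B|clean|clean>
[6] after Left: <A|clean|clean>
[7] after Suck: <A|clean|clean>
[8] after Right: <B|clean|clean>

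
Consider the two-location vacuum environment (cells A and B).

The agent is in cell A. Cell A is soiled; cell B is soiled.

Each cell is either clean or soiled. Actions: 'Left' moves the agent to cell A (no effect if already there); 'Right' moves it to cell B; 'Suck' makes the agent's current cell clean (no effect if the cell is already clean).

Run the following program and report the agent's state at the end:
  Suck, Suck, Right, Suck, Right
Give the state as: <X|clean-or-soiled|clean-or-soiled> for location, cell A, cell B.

<B|clean|clean>

1) do Suck; now <A|clean|soiled>
2) do Suck; now <A|clean|soiled>
3) do Right; now <B|clean|soiled>
4) do Suck; now <B|clean|clean>
5) do Right; now <B|clean|clean>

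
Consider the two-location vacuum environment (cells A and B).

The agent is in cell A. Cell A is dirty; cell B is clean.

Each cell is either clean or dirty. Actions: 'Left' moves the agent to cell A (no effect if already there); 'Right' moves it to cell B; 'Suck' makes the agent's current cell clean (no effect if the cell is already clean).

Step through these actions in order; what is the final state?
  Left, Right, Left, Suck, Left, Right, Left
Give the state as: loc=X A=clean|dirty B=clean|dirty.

1) do Left; now loc=A A=dirty B=clean
2) do Right; now loc=B A=dirty B=clean
3) do Left; now loc=A A=dirty B=clean
4) do Suck; now loc=A A=clean B=clean
5) do Left; now loc=A A=clean B=clean
6) do Right; now loc=B A=clean B=clean
7) do Left; now loc=A A=clean B=clean

loc=A A=clean B=clean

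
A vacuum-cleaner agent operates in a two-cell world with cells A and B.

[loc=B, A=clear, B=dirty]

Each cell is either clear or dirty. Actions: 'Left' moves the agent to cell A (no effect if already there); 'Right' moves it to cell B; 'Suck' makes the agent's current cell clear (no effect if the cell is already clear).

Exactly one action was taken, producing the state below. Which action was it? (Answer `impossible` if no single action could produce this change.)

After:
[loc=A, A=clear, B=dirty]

Left

try  Left: in A — A clear, B dirty  ← match
try Right: in B — A clear, B dirty
try  Suck: in B — A clear, B clear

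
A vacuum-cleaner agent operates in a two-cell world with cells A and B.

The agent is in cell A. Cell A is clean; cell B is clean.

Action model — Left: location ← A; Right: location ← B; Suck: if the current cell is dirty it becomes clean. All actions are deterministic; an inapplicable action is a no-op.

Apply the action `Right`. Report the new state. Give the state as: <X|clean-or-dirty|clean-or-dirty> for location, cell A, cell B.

<B|clean|clean>

start: <A|clean|clean>
t=1 Right ⇒ <B|clean|clean>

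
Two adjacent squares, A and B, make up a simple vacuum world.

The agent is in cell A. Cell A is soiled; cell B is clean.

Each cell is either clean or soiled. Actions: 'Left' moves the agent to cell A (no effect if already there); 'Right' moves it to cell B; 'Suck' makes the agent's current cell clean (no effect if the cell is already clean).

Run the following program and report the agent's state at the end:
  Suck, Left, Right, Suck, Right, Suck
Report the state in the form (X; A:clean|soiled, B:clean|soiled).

(B; A:clean, B:clean)

[1] after Suck: (A; A:clean, B:clean)
[2] after Left: (A; A:clean, B:clean)
[3] after Right: (B; A:clean, B:clean)
[4] after Suck: (B; A:clean, B:clean)
[5] after Right: (B; A:clean, B:clean)
[6] after Suck: (B; A:clean, B:clean)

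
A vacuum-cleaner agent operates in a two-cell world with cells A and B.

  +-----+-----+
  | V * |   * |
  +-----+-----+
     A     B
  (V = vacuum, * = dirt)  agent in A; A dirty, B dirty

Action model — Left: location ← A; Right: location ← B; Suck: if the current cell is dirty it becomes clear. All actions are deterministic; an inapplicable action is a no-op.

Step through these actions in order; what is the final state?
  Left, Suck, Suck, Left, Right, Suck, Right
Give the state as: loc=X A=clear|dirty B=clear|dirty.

loc=B A=clear B=clear

step 1/7 (Left): loc=A A=dirty B=dirty
step 2/7 (Suck): loc=A A=clear B=dirty
step 3/7 (Suck): loc=A A=clear B=dirty
step 4/7 (Left): loc=A A=clear B=dirty
step 5/7 (Right): loc=B A=clear B=dirty
step 6/7 (Suck): loc=B A=clear B=clear
step 7/7 (Right): loc=B A=clear B=clear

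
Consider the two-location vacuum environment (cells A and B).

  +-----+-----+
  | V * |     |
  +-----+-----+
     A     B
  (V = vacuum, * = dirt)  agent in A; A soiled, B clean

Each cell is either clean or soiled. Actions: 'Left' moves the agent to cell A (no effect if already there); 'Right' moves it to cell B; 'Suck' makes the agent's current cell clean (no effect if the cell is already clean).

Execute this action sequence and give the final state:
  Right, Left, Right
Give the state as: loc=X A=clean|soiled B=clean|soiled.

loc=B A=soiled B=clean

[1] after Right: loc=B A=soiled B=clean
[2] after Left: loc=A A=soiled B=clean
[3] after Right: loc=B A=soiled B=clean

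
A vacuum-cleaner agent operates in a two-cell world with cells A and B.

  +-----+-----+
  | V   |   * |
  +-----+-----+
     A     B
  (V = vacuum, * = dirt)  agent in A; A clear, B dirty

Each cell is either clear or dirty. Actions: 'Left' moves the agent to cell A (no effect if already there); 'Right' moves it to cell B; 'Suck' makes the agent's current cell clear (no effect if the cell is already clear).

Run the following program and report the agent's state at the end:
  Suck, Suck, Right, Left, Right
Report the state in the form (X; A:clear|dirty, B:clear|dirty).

step 1/5 (Suck): (A; A:clear, B:dirty)
step 2/5 (Suck): (A; A:clear, B:dirty)
step 3/5 (Right): (B; A:clear, B:dirty)
step 4/5 (Left): (A; A:clear, B:dirty)
step 5/5 (Right): (B; A:clear, B:dirty)

(B; A:clear, B:dirty)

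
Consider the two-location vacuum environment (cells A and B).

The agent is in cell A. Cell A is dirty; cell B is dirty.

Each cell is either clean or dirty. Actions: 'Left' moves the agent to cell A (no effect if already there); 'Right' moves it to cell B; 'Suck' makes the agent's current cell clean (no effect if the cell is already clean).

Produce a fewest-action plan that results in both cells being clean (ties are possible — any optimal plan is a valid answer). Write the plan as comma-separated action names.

Suck (#1): (A; A:clean, B:dirty)
Right (#2): (B; A:clean, B:dirty)
Suck (#3): (B; A:clean, B:clean)
min 3: Suck A + move + Suck B

Suck, Right, Suck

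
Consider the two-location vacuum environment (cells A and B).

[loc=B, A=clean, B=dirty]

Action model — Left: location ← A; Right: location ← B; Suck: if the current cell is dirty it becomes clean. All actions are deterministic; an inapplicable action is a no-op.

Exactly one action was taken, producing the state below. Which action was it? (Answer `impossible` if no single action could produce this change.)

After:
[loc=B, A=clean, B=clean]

try  Left: in A — A clean, B dirty
try Right: in B — A clean, B dirty
try  Suck: in B — A clean, B clean  ← match

Suck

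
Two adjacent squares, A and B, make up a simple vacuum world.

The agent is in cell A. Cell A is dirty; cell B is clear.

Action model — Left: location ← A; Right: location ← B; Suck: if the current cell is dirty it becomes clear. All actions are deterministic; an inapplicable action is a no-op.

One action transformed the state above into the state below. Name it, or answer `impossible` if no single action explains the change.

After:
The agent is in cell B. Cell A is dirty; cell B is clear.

try  Left: <A|dirty|clear>
try Right: <B|dirty|clear>  ← match
try  Suck: <A|clear|clear>

Right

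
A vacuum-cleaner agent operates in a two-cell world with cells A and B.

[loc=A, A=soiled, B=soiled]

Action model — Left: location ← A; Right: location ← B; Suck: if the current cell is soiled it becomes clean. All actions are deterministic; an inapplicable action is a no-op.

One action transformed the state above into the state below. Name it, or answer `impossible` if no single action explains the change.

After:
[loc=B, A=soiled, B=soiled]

try  Left: loc=A A=soiled B=soiled
try Right: loc=B A=soiled B=soiled  ← match
try  Suck: loc=A A=clean B=soiled

Right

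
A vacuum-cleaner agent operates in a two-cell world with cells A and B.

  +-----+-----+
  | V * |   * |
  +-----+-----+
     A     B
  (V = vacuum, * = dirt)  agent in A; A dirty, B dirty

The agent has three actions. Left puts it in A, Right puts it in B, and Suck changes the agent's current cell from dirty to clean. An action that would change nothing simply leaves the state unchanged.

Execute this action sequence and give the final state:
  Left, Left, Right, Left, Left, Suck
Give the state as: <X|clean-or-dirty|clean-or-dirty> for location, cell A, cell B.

t=1 Left ⇒ <A|dirty|dirty>
t=2 Left ⇒ <A|dirty|dirty>
t=3 Right ⇒ <B|dirty|dirty>
t=4 Left ⇒ <A|dirty|dirty>
t=5 Left ⇒ <A|dirty|dirty>
t=6 Suck ⇒ <A|clean|dirty>

<A|clean|dirty>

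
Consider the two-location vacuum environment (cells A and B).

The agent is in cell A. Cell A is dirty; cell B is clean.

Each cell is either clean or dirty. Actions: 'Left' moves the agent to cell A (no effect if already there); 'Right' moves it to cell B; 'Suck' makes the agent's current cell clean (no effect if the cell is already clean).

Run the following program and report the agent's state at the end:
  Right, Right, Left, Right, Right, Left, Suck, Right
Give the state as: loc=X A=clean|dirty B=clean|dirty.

loc=B A=clean B=clean

1) do Right; now loc=B A=dirty B=clean
2) do Right; now loc=B A=dirty B=clean
3) do Left; now loc=A A=dirty B=clean
4) do Right; now loc=B A=dirty B=clean
5) do Right; now loc=B A=dirty B=clean
6) do Left; now loc=A A=dirty B=clean
7) do Suck; now loc=A A=clean B=clean
8) do Right; now loc=B A=clean B=clean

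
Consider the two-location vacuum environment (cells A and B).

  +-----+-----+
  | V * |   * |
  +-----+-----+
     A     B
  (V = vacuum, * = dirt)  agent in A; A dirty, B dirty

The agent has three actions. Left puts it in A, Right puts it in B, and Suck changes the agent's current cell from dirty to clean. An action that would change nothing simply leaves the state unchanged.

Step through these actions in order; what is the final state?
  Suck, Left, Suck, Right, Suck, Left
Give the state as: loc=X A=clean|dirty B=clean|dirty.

Suck (#1): loc=A A=clean B=dirty
Left (#2): loc=A A=clean B=dirty
Suck (#3): loc=A A=clean B=dirty
Right (#4): loc=B A=clean B=dirty
Suck (#5): loc=B A=clean B=clean
Left (#6): loc=A A=clean B=clean

loc=A A=clean B=clean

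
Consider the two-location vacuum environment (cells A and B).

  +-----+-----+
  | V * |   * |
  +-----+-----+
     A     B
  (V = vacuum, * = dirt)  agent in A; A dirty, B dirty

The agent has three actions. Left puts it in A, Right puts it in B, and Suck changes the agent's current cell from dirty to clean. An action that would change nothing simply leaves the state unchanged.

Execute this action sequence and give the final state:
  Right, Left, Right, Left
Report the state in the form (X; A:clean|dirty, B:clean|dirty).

(A; A:dirty, B:dirty)

Right (#1): (B; A:dirty, B:dirty)
Left (#2): (A; A:dirty, B:dirty)
Right (#3): (B; A:dirty, B:dirty)
Left (#4): (A; A:dirty, B:dirty)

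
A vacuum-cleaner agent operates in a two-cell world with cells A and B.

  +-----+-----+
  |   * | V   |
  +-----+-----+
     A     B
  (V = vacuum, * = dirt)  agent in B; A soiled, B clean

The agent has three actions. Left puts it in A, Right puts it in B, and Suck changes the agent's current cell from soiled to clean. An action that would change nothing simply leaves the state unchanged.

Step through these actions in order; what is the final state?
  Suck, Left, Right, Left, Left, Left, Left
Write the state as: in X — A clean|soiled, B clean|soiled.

t=1 Suck ⇒ in B — A soiled, B clean
t=2 Left ⇒ in A — A soiled, B clean
t=3 Right ⇒ in B — A soiled, B clean
t=4 Left ⇒ in A — A soiled, B clean
t=5 Left ⇒ in A — A soiled, B clean
t=6 Left ⇒ in A — A soiled, B clean
t=7 Left ⇒ in A — A soiled, B clean

in A — A soiled, B clean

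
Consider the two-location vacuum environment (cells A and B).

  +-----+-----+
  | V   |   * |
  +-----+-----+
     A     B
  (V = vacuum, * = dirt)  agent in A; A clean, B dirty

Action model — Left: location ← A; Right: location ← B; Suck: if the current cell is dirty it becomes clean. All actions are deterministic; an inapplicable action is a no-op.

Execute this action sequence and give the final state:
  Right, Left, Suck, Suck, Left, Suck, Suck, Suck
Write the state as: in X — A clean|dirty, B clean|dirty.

in A — A clean, B dirty

t=1 Right ⇒ in B — A clean, B dirty
t=2 Left ⇒ in A — A clean, B dirty
t=3 Suck ⇒ in A — A clean, B dirty
t=4 Suck ⇒ in A — A clean, B dirty
t=5 Left ⇒ in A — A clean, B dirty
t=6 Suck ⇒ in A — A clean, B dirty
t=7 Suck ⇒ in A — A clean, B dirty
t=8 Suck ⇒ in A — A clean, B dirty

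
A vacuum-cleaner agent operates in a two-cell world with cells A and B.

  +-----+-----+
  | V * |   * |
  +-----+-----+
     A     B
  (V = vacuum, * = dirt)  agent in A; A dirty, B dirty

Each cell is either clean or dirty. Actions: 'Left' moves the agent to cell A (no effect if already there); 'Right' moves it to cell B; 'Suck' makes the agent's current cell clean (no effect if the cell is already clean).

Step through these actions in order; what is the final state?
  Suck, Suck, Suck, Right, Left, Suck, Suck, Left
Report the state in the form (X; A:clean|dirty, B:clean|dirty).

[1] after Suck: (A; A:clean, B:dirty)
[2] after Suck: (A; A:clean, B:dirty)
[3] after Suck: (A; A:clean, B:dirty)
[4] after Right: (B; A:clean, B:dirty)
[5] after Left: (A; A:clean, B:dirty)
[6] after Suck: (A; A:clean, B:dirty)
[7] after Suck: (A; A:clean, B:dirty)
[8] after Left: (A; A:clean, B:dirty)

(A; A:clean, B:dirty)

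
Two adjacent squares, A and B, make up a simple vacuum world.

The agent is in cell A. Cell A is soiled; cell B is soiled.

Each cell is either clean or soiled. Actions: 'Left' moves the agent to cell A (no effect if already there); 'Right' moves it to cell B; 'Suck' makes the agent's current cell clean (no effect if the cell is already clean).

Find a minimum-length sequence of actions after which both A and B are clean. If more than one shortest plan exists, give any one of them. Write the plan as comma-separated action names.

Suck, Right, Suck

[1] after Suck: in A — A clean, B soiled
[2] after Right: in B — A clean, B soiled
[3] after Suck: in B — A clean, B clean
min 3: Suck A + move + Suck B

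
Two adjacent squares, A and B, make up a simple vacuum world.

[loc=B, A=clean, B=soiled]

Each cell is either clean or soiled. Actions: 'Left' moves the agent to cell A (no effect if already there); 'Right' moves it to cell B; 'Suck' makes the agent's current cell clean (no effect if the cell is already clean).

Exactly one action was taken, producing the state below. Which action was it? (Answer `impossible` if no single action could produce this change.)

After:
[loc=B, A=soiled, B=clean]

impossible

try  Left: loc=A A=clean B=soiled
try Right: loc=B A=clean B=soiled
try  Suck: loc=B A=clean B=clean
no single action produces the after-state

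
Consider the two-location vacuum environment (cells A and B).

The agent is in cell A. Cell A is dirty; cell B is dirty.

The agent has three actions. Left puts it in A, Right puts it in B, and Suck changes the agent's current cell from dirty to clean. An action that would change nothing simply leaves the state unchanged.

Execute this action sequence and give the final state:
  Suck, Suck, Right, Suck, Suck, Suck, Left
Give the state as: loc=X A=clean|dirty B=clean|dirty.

loc=A A=clean B=clean

t=1 Suck ⇒ loc=A A=clean B=dirty
t=2 Suck ⇒ loc=A A=clean B=dirty
t=3 Right ⇒ loc=B A=clean B=dirty
t=4 Suck ⇒ loc=B A=clean B=clean
t=5 Suck ⇒ loc=B A=clean B=clean
t=6 Suck ⇒ loc=B A=clean B=clean
t=7 Left ⇒ loc=A A=clean B=clean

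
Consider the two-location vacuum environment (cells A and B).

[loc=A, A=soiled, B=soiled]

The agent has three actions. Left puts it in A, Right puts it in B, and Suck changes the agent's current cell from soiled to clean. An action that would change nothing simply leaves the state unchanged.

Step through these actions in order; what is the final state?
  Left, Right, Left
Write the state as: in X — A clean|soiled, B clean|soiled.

step 1/3 (Left): in A — A soiled, B soiled
step 2/3 (Right): in B — A soiled, B soiled
step 3/3 (Left): in A — A soiled, B soiled

in A — A soiled, B soiled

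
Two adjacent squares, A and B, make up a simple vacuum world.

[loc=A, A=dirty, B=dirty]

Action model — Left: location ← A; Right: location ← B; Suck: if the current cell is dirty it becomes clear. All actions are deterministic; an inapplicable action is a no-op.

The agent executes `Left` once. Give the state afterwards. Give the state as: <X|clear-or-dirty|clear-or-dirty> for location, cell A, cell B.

<A|dirty|dirty>

start: <A|dirty|dirty>
1) do Left; now <A|dirty|dirty>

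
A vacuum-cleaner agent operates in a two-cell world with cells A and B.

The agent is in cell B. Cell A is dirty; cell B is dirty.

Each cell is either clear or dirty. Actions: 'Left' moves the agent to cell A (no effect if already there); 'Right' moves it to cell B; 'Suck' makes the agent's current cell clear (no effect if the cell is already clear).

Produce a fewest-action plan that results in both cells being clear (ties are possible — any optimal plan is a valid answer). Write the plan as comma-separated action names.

1. Suck → loc=B A=dirty B=clear
2. Left → loc=A A=dirty B=clear
3. Suck → loc=A A=clear B=clear
min 3: Suck B + move + Suck A

Suck, Left, Suck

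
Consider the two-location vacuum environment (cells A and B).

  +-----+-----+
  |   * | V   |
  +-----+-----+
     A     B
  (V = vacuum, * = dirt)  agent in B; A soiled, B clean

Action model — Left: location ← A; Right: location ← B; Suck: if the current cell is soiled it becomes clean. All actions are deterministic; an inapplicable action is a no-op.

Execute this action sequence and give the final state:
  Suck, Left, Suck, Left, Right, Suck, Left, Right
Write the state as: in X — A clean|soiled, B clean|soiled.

in B — A clean, B clean

t=1 Suck ⇒ in B — A soiled, B clean
t=2 Left ⇒ in A — A soiled, B clean
t=3 Suck ⇒ in A — A clean, B clean
t=4 Left ⇒ in A — A clean, B clean
t=5 Right ⇒ in B — A clean, B clean
t=6 Suck ⇒ in B — A clean, B clean
t=7 Left ⇒ in A — A clean, B clean
t=8 Right ⇒ in B — A clean, B clean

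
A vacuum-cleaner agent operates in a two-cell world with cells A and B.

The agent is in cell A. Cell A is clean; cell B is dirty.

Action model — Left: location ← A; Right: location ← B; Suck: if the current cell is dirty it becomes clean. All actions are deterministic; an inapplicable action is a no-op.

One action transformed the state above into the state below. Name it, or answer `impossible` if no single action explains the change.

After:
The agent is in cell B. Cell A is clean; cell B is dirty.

try  Left: (A; A:clean, B:dirty)
try Right: (B; A:clean, B:dirty)  ← match
try  Suck: (A; A:clean, B:dirty)

Right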